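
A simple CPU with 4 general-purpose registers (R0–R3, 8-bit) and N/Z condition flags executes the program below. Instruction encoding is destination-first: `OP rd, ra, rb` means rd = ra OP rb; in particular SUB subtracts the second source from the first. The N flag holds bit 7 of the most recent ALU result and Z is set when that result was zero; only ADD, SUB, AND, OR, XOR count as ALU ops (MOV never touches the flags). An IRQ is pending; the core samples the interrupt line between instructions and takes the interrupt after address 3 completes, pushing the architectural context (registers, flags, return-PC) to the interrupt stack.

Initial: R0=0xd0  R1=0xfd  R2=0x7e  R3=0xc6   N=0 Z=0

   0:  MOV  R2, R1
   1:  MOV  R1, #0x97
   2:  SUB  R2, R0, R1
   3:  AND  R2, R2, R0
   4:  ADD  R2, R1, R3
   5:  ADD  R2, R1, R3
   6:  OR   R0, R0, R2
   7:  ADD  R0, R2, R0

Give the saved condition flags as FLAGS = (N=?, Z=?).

FLAGS = (N=0, Z=0)

after  0: R0=0xd0 R1=0xfd R2=0xfd R3=0xc6  N=0 Z=0
after  1: R0=0xd0 R1=0x97 R2=0xfd R3=0xc6  N=0 Z=0
after  2: R0=0xd0 R1=0x97 R2=0x39 R3=0xc6  N=0 Z=0
after  3: R0=0xd0 R1=0x97 R2=0x10 R3=0xc6  N=0 Z=0
-- IRQ taken; context saved, return-PC = 4 --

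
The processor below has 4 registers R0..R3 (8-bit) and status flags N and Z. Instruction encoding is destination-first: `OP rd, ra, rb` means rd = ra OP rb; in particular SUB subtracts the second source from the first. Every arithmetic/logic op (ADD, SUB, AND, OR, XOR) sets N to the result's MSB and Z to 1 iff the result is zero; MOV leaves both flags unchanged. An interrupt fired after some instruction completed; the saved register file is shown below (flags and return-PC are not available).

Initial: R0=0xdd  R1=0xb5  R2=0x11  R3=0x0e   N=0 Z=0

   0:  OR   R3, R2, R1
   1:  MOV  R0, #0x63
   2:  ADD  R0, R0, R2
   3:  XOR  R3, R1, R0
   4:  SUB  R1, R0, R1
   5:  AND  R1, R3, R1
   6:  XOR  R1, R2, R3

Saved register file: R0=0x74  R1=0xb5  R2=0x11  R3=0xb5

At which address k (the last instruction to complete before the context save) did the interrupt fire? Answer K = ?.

K = 2

after  0: R0=0xdd R1=0xb5 R2=0x11 R3=0xb5  N=1 Z=0
after  1: R0=0x63 R1=0xb5 R2=0x11 R3=0xb5  N=1 Z=0
after  2: R0=0x74 R1=0xb5 R2=0x11 R3=0xb5  N=0 Z=0
-- IRQ taken; context saved, return-PC = 3 --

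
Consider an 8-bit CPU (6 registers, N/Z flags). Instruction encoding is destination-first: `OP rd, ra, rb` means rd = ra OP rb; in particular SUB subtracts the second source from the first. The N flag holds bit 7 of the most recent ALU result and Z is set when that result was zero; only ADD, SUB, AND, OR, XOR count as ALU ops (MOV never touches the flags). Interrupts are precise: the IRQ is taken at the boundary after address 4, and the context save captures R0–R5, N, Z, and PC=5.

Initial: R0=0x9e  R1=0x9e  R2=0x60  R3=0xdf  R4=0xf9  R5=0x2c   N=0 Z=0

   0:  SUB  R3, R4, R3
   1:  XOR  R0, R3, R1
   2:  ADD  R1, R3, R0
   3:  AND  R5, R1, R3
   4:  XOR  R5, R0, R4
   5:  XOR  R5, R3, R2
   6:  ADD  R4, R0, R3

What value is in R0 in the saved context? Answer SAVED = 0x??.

SAVED = 0x84

after  0: R0=0x9e R1=0x9e R2=0x60 R3=0x1a R4=0xf9 R5=0x2c  N=0 Z=0
after  1: R0=0x84 R1=0x9e R2=0x60 R3=0x1a R4=0xf9 R5=0x2c  N=1 Z=0
after  2: R0=0x84 R1=0x9e R2=0x60 R3=0x1a R4=0xf9 R5=0x2c  N=1 Z=0
after  3: R0=0x84 R1=0x9e R2=0x60 R3=0x1a R4=0xf9 R5=0x1a  N=0 Z=0
after  4: R0=0x84 R1=0x9e R2=0x60 R3=0x1a R4=0xf9 R5=0x7d  N=0 Z=0
-- IRQ taken; context saved, return-PC = 5 --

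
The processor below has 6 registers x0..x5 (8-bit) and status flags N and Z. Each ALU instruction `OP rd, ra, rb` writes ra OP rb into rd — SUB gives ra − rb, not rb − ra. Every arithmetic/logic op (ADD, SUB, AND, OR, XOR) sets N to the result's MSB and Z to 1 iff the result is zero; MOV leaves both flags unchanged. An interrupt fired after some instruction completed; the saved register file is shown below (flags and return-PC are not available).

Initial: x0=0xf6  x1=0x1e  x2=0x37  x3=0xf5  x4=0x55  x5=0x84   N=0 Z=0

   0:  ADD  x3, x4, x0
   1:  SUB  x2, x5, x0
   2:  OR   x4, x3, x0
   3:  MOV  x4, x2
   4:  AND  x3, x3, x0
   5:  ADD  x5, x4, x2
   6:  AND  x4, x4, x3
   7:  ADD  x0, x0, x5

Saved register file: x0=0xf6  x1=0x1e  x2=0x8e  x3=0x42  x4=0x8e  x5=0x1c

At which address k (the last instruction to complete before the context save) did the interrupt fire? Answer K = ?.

K = 5

after  0: x0=0xf6 x1=0x1e x2=0x37 x3=0x4b x4=0x55 x5=0x84  N=0 Z=0
after  1: x0=0xf6 x1=0x1e x2=0x8e x3=0x4b x4=0x55 x5=0x84  N=1 Z=0
after  2: x0=0xf6 x1=0x1e x2=0x8e x3=0x4b x4=0xff x5=0x84  N=1 Z=0
after  3: x0=0xf6 x1=0x1e x2=0x8e x3=0x4b x4=0x8e x5=0x84  N=1 Z=0
after  4: x0=0xf6 x1=0x1e x2=0x8e x3=0x42 x4=0x8e x5=0x84  N=0 Z=0
after  5: x0=0xf6 x1=0x1e x2=0x8e x3=0x42 x4=0x8e x5=0x1c  N=0 Z=0
-- IRQ taken; context saved, return-PC = 6 --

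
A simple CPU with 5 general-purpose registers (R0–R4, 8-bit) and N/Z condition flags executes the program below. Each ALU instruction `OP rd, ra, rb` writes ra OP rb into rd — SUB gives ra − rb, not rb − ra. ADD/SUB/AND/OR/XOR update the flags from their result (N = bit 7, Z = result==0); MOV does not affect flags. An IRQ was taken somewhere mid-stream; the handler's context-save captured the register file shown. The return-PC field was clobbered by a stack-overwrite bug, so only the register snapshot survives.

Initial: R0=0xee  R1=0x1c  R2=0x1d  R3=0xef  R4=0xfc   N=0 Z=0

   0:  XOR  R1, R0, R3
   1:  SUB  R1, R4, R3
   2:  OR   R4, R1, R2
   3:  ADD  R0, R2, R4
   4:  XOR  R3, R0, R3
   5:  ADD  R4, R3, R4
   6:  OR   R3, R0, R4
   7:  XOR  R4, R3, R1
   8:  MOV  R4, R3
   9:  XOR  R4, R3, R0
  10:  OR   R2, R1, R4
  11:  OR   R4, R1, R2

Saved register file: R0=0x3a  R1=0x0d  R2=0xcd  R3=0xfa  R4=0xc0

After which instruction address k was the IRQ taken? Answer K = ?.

K = 10

after  0: R0=0xee R1=0x01 R2=0x1d R3=0xef R4=0xfc  N=0 Z=0
after  1: R0=0xee R1=0x0d R2=0x1d R3=0xef R4=0xfc  N=0 Z=0
after  2: R0=0xee R1=0x0d R2=0x1d R3=0xef R4=0x1d  N=0 Z=0
after  3: R0=0x3a R1=0x0d R2=0x1d R3=0xef R4=0x1d  N=0 Z=0
after  4: R0=0x3a R1=0x0d R2=0x1d R3=0xd5 R4=0x1d  N=1 Z=0
after  5: R0=0x3a R1=0x0d R2=0x1d R3=0xd5 R4=0xf2  N=1 Z=0
after  6: R0=0x3a R1=0x0d R2=0x1d R3=0xfa R4=0xf2  N=1 Z=0
after  7: R0=0x3a R1=0x0d R2=0x1d R3=0xfa R4=0xf7  N=1 Z=0
after  8: R0=0x3a R1=0x0d R2=0x1d R3=0xfa R4=0xfa  N=1 Z=0
after  9: R0=0x3a R1=0x0d R2=0x1d R3=0xfa R4=0xc0  N=1 Z=0
after 10: R0=0x3a R1=0x0d R2=0xcd R3=0xfa R4=0xc0  N=1 Z=0
-- IRQ taken; context saved, return-PC = 11 --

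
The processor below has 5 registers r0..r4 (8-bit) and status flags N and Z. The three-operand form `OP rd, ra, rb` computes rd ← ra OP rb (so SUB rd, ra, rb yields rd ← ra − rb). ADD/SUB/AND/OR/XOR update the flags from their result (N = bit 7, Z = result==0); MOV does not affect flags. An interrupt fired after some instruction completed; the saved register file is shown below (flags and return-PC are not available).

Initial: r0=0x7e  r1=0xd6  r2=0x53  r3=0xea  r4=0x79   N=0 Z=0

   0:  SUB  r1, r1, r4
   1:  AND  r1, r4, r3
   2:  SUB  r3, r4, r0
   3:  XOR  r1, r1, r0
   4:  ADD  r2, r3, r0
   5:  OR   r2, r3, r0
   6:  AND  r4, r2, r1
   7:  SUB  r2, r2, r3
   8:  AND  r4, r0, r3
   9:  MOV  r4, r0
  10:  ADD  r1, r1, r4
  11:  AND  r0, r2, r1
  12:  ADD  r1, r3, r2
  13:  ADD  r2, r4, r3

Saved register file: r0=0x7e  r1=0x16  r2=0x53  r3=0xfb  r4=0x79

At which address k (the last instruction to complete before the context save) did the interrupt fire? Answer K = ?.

after  0: r0=0x7e r1=0x5d r2=0x53 r3=0xea r4=0x79  N=0 Z=0
after  1: r0=0x7e r1=0x68 r2=0x53 r3=0xea r4=0x79  N=0 Z=0
after  2: r0=0x7e r1=0x68 r2=0x53 r3=0xfb r4=0x79  N=1 Z=0
after  3: r0=0x7e r1=0x16 r2=0x53 r3=0xfb r4=0x79  N=0 Z=0
-- IRQ taken; context saved, return-PC = 4 --

K = 3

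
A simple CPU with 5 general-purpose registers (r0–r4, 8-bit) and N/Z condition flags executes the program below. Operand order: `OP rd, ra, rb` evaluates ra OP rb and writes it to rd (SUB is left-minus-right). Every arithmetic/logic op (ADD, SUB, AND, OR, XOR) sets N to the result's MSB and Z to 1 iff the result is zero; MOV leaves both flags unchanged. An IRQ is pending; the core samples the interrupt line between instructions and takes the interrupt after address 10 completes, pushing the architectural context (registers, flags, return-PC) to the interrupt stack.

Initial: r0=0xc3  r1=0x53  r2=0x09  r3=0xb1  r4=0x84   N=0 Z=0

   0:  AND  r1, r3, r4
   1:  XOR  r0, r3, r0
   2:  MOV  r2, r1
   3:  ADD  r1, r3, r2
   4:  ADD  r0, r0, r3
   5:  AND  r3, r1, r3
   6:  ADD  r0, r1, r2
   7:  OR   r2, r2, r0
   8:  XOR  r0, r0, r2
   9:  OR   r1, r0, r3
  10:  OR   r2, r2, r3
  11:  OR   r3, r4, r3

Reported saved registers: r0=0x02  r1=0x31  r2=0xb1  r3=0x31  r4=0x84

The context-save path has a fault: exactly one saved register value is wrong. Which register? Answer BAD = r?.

after  0: r0=0xc3 r1=0x80 r2=0x09 r3=0xb1 r4=0x84  N=1 Z=0
after  1: r0=0x72 r1=0x80 r2=0x09 r3=0xb1 r4=0x84  N=0 Z=0
after  2: r0=0x72 r1=0x80 r2=0x80 r3=0xb1 r4=0x84  N=0 Z=0
after  3: r0=0x72 r1=0x31 r2=0x80 r3=0xb1 r4=0x84  N=0 Z=0
after  4: r0=0x23 r1=0x31 r2=0x80 r3=0xb1 r4=0x84  N=0 Z=0
after  5: r0=0x23 r1=0x31 r2=0x80 r3=0x31 r4=0x84  N=0 Z=0
after  6: r0=0xb1 r1=0x31 r2=0x80 r3=0x31 r4=0x84  N=1 Z=0
after  7: r0=0xb1 r1=0x31 r2=0xb1 r3=0x31 r4=0x84  N=1 Z=0
after  8: r0=0x00 r1=0x31 r2=0xb1 r3=0x31 r4=0x84  N=0 Z=1
after  9: r0=0x00 r1=0x31 r2=0xb1 r3=0x31 r4=0x84  N=0 Z=0
after 10: r0=0x00 r1=0x31 r2=0xb1 r3=0x31 r4=0x84  N=1 Z=0
-- IRQ taken; context saved, return-PC = 11 --
mismatch: r0: reported 0x02 vs actual 0x00

BAD = r0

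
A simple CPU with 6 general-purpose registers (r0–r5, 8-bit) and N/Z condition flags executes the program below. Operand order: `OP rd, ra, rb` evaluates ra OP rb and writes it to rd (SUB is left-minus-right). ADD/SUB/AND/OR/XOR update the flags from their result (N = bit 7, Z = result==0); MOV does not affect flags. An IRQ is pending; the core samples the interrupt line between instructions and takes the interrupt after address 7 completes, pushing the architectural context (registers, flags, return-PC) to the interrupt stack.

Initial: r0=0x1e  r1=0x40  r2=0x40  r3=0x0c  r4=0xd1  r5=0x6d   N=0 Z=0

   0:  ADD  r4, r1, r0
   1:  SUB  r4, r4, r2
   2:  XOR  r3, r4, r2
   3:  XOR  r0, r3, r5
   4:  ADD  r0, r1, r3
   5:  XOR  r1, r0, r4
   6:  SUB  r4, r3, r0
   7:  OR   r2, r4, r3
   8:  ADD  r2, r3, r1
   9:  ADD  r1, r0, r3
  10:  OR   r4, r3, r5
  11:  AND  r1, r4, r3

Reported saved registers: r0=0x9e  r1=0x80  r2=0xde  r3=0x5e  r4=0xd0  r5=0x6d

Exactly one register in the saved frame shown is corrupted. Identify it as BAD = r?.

BAD = r4

after  0: r0=0x1e r1=0x40 r2=0x40 r3=0x0c r4=0x5e r5=0x6d  N=0 Z=0
after  1: r0=0x1e r1=0x40 r2=0x40 r3=0x0c r4=0x1e r5=0x6d  N=0 Z=0
after  2: r0=0x1e r1=0x40 r2=0x40 r3=0x5e r4=0x1e r5=0x6d  N=0 Z=0
after  3: r0=0x33 r1=0x40 r2=0x40 r3=0x5e r4=0x1e r5=0x6d  N=0 Z=0
after  4: r0=0x9e r1=0x40 r2=0x40 r3=0x5e r4=0x1e r5=0x6d  N=1 Z=0
after  5: r0=0x9e r1=0x80 r2=0x40 r3=0x5e r4=0x1e r5=0x6d  N=1 Z=0
after  6: r0=0x9e r1=0x80 r2=0x40 r3=0x5e r4=0xc0 r5=0x6d  N=1 Z=0
after  7: r0=0x9e r1=0x80 r2=0xde r3=0x5e r4=0xc0 r5=0x6d  N=1 Z=0
-- IRQ taken; context saved, return-PC = 8 --
mismatch: r4: reported 0xd0 vs actual 0xc0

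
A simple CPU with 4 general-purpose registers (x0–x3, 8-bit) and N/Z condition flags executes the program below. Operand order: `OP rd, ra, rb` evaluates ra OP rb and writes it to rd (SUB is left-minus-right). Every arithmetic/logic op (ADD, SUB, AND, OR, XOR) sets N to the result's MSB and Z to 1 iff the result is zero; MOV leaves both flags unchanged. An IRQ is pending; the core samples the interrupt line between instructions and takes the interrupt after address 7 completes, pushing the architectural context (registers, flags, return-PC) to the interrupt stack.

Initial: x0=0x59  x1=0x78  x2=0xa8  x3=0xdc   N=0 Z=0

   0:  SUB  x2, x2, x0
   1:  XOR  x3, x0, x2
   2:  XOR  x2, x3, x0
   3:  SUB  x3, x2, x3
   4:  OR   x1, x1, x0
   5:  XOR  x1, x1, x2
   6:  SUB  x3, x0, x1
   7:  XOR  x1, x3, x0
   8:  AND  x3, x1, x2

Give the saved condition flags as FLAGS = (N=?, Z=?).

FLAGS = (N=0, Z=0)

after  0: x0=0x59 x1=0x78 x2=0x4f x3=0xdc  N=0 Z=0
after  1: x0=0x59 x1=0x78 x2=0x4f x3=0x16  N=0 Z=0
after  2: x0=0x59 x1=0x78 x2=0x4f x3=0x16  N=0 Z=0
after  3: x0=0x59 x1=0x78 x2=0x4f x3=0x39  N=0 Z=0
after  4: x0=0x59 x1=0x79 x2=0x4f x3=0x39  N=0 Z=0
after  5: x0=0x59 x1=0x36 x2=0x4f x3=0x39  N=0 Z=0
after  6: x0=0x59 x1=0x36 x2=0x4f x3=0x23  N=0 Z=0
after  7: x0=0x59 x1=0x7a x2=0x4f x3=0x23  N=0 Z=0
-- IRQ taken; context saved, return-PC = 8 --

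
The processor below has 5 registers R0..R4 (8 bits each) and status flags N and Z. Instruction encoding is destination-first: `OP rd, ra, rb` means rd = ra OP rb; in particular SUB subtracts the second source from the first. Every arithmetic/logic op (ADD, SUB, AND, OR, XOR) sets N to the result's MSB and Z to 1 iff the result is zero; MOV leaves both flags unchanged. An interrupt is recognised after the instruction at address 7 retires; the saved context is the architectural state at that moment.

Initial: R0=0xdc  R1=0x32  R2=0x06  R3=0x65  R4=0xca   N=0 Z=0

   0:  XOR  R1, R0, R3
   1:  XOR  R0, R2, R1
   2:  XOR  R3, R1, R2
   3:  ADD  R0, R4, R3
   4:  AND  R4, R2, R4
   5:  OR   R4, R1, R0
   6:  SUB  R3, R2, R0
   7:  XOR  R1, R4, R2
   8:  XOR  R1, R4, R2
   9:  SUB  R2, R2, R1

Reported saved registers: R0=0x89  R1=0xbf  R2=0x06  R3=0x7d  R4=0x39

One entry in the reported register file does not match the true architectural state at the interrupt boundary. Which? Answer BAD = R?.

BAD = R4

after  0: R0=0xdc R1=0xb9 R2=0x06 R3=0x65 R4=0xca  N=1 Z=0
after  1: R0=0xbf R1=0xb9 R2=0x06 R3=0x65 R4=0xca  N=1 Z=0
after  2: R0=0xbf R1=0xb9 R2=0x06 R3=0xbf R4=0xca  N=1 Z=0
after  3: R0=0x89 R1=0xb9 R2=0x06 R3=0xbf R4=0xca  N=1 Z=0
after  4: R0=0x89 R1=0xb9 R2=0x06 R3=0xbf R4=0x02  N=0 Z=0
after  5: R0=0x89 R1=0xb9 R2=0x06 R3=0xbf R4=0xb9  N=1 Z=0
after  6: R0=0x89 R1=0xb9 R2=0x06 R3=0x7d R4=0xb9  N=0 Z=0
after  7: R0=0x89 R1=0xbf R2=0x06 R3=0x7d R4=0xb9  N=1 Z=0
-- IRQ taken; context saved, return-PC = 8 --
mismatch: R4: reported 0x39 vs actual 0xb9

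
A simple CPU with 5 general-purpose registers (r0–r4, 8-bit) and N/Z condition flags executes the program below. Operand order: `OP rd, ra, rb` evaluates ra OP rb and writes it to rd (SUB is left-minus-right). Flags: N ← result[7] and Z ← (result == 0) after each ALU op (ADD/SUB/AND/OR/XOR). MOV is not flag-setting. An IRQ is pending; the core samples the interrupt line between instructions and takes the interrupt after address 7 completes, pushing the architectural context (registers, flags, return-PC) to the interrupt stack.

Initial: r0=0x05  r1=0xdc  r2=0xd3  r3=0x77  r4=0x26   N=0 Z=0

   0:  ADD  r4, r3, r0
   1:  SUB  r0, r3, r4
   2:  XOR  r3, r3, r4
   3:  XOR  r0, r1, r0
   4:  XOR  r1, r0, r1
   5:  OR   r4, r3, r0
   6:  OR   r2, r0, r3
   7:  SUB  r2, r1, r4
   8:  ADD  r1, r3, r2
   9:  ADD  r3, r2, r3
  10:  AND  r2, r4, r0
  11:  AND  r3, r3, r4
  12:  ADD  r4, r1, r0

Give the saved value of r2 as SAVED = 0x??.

SAVED = 0xcc

after  0: r0=0x05 r1=0xdc r2=0xd3 r3=0x77 r4=0x7c  N=0 Z=0
after  1: r0=0xfb r1=0xdc r2=0xd3 r3=0x77 r4=0x7c  N=1 Z=0
after  2: r0=0xfb r1=0xdc r2=0xd3 r3=0x0b r4=0x7c  N=0 Z=0
after  3: r0=0x27 r1=0xdc r2=0xd3 r3=0x0b r4=0x7c  N=0 Z=0
after  4: r0=0x27 r1=0xfb r2=0xd3 r3=0x0b r4=0x7c  N=1 Z=0
after  5: r0=0x27 r1=0xfb r2=0xd3 r3=0x0b r4=0x2f  N=0 Z=0
after  6: r0=0x27 r1=0xfb r2=0x2f r3=0x0b r4=0x2f  N=0 Z=0
after  7: r0=0x27 r1=0xfb r2=0xcc r3=0x0b r4=0x2f  N=1 Z=0
-- IRQ taken; context saved, return-PC = 8 --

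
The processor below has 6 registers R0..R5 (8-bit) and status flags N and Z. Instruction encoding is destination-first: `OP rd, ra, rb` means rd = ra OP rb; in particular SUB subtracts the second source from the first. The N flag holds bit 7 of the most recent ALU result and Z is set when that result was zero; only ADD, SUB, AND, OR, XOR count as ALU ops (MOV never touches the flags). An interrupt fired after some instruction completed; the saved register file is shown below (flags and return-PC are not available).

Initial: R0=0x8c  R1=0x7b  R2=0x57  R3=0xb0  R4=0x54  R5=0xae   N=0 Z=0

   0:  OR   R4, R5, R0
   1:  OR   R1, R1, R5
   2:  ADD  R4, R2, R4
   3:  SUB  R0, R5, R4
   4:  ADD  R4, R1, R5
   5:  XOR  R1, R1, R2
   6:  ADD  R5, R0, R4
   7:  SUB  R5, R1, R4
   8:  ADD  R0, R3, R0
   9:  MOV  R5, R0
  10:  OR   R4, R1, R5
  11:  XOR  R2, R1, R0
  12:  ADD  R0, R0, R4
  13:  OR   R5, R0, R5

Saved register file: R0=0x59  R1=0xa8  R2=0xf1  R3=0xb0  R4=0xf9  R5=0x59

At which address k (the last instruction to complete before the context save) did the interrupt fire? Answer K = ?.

K = 11

after  0: R0=0x8c R1=0x7b R2=0x57 R3=0xb0 R4=0xae R5=0xae  N=1 Z=0
after  1: R0=0x8c R1=0xff R2=0x57 R3=0xb0 R4=0xae R5=0xae  N=1 Z=0
after  2: R0=0x8c R1=0xff R2=0x57 R3=0xb0 R4=0x05 R5=0xae  N=0 Z=0
after  3: R0=0xa9 R1=0xff R2=0x57 R3=0xb0 R4=0x05 R5=0xae  N=1 Z=0
after  4: R0=0xa9 R1=0xff R2=0x57 R3=0xb0 R4=0xad R5=0xae  N=1 Z=0
after  5: R0=0xa9 R1=0xa8 R2=0x57 R3=0xb0 R4=0xad R5=0xae  N=1 Z=0
after  6: R0=0xa9 R1=0xa8 R2=0x57 R3=0xb0 R4=0xad R5=0x56  N=0 Z=0
after  7: R0=0xa9 R1=0xa8 R2=0x57 R3=0xb0 R4=0xad R5=0xfb  N=1 Z=0
after  8: R0=0x59 R1=0xa8 R2=0x57 R3=0xb0 R4=0xad R5=0xfb  N=0 Z=0
after  9: R0=0x59 R1=0xa8 R2=0x57 R3=0xb0 R4=0xad R5=0x59  N=0 Z=0
after 10: R0=0x59 R1=0xa8 R2=0x57 R3=0xb0 R4=0xf9 R5=0x59  N=1 Z=0
after 11: R0=0x59 R1=0xa8 R2=0xf1 R3=0xb0 R4=0xf9 R5=0x59  N=1 Z=0
-- IRQ taken; context saved, return-PC = 12 --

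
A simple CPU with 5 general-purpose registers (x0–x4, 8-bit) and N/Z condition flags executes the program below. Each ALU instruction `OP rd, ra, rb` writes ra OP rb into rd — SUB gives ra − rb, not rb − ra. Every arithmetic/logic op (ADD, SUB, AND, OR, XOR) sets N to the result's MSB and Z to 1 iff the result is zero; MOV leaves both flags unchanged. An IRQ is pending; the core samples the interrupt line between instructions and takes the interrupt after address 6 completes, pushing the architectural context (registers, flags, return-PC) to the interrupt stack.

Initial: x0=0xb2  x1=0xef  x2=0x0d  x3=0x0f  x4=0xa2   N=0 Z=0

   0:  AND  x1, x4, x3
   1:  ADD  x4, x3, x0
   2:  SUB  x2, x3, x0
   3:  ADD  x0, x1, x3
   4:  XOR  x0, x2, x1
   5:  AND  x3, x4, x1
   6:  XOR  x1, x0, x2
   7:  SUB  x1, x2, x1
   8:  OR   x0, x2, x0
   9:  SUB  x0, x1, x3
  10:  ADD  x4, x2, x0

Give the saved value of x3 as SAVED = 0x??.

SAVED = 0x00

after  0: x0=0xb2 x1=0x02 x2=0x0d x3=0x0f x4=0xa2  N=0 Z=0
after  1: x0=0xb2 x1=0x02 x2=0x0d x3=0x0f x4=0xc1  N=1 Z=0
after  2: x0=0xb2 x1=0x02 x2=0x5d x3=0x0f x4=0xc1  N=0 Z=0
after  3: x0=0x11 x1=0x02 x2=0x5d x3=0x0f x4=0xc1  N=0 Z=0
after  4: x0=0x5f x1=0x02 x2=0x5d x3=0x0f x4=0xc1  N=0 Z=0
after  5: x0=0x5f x1=0x02 x2=0x5d x3=0x00 x4=0xc1  N=0 Z=1
after  6: x0=0x5f x1=0x02 x2=0x5d x3=0x00 x4=0xc1  N=0 Z=0
-- IRQ taken; context saved, return-PC = 7 --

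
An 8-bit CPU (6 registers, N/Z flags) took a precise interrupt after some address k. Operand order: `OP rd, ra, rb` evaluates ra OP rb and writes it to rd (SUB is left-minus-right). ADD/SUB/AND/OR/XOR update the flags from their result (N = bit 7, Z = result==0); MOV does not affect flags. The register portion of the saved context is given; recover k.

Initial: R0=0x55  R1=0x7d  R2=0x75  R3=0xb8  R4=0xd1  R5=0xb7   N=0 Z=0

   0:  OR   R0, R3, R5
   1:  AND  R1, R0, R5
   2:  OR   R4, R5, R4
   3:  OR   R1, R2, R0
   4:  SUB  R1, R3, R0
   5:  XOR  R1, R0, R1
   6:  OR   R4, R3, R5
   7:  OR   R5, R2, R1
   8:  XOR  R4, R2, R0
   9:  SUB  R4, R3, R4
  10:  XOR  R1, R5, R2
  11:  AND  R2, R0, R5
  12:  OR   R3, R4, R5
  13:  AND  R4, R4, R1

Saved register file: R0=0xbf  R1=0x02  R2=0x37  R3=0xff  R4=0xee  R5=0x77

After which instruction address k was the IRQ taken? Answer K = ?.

after  0: R0=0xbf R1=0x7d R2=0x75 R3=0xb8 R4=0xd1 R5=0xb7  N=1 Z=0
after  1: R0=0xbf R1=0xb7 R2=0x75 R3=0xb8 R4=0xd1 R5=0xb7  N=1 Z=0
after  2: R0=0xbf R1=0xb7 R2=0x75 R3=0xb8 R4=0xf7 R5=0xb7  N=1 Z=0
after  3: R0=0xbf R1=0xff R2=0x75 R3=0xb8 R4=0xf7 R5=0xb7  N=1 Z=0
after  4: R0=0xbf R1=0xf9 R2=0x75 R3=0xb8 R4=0xf7 R5=0xb7  N=1 Z=0
after  5: R0=0xbf R1=0x46 R2=0x75 R3=0xb8 R4=0xf7 R5=0xb7  N=0 Z=0
after  6: R0=0xbf R1=0x46 R2=0x75 R3=0xb8 R4=0xbf R5=0xb7  N=1 Z=0
after  7: R0=0xbf R1=0x46 R2=0x75 R3=0xb8 R4=0xbf R5=0x77  N=0 Z=0
after  8: R0=0xbf R1=0x46 R2=0x75 R3=0xb8 R4=0xca R5=0x77  N=1 Z=0
after  9: R0=0xbf R1=0x46 R2=0x75 R3=0xb8 R4=0xee R5=0x77  N=1 Z=0
after 10: R0=0xbf R1=0x02 R2=0x75 R3=0xb8 R4=0xee R5=0x77  N=0 Z=0
after 11: R0=0xbf R1=0x02 R2=0x37 R3=0xb8 R4=0xee R5=0x77  N=0 Z=0
after 12: R0=0xbf R1=0x02 R2=0x37 R3=0xff R4=0xee R5=0x77  N=1 Z=0
-- IRQ taken; context saved, return-PC = 13 --

K = 12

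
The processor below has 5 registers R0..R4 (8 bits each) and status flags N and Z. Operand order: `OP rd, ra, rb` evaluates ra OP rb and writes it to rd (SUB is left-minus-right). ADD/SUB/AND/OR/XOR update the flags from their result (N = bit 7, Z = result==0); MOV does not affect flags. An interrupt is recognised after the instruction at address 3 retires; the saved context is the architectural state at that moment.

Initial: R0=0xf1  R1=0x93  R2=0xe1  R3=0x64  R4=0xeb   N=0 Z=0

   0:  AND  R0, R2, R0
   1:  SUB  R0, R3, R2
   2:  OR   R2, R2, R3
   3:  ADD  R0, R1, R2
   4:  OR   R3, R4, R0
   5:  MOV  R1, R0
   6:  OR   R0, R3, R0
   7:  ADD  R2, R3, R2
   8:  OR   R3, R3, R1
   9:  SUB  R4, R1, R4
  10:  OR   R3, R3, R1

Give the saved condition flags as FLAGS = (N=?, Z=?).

after  0: R0=0xe1 R1=0x93 R2=0xe1 R3=0x64 R4=0xeb  N=1 Z=0
after  1: R0=0x83 R1=0x93 R2=0xe1 R3=0x64 R4=0xeb  N=1 Z=0
after  2: R0=0x83 R1=0x93 R2=0xe5 R3=0x64 R4=0xeb  N=1 Z=0
after  3: R0=0x78 R1=0x93 R2=0xe5 R3=0x64 R4=0xeb  N=0 Z=0
-- IRQ taken; context saved, return-PC = 4 --

FLAGS = (N=0, Z=0)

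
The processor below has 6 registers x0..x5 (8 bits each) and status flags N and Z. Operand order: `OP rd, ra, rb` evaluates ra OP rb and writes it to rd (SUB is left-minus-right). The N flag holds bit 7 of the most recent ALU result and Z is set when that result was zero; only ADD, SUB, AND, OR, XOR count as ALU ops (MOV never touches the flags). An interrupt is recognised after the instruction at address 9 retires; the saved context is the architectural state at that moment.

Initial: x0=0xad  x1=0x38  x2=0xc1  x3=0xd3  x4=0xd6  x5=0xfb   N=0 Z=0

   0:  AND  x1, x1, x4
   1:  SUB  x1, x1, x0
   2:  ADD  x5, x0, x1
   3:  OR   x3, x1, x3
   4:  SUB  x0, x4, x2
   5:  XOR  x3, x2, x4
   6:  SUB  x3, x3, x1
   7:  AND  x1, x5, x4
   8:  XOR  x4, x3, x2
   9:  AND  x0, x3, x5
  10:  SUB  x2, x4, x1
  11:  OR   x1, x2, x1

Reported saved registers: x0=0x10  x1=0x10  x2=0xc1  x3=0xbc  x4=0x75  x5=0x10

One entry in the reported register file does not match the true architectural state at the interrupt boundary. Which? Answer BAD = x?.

after  0: x0=0xad x1=0x10 x2=0xc1 x3=0xd3 x4=0xd6 x5=0xfb  N=0 Z=0
after  1: x0=0xad x1=0x63 x2=0xc1 x3=0xd3 x4=0xd6 x5=0xfb  N=0 Z=0
after  2: x0=0xad x1=0x63 x2=0xc1 x3=0xd3 x4=0xd6 x5=0x10  N=0 Z=0
after  3: x0=0xad x1=0x63 x2=0xc1 x3=0xf3 x4=0xd6 x5=0x10  N=1 Z=0
after  4: x0=0x15 x1=0x63 x2=0xc1 x3=0xf3 x4=0xd6 x5=0x10  N=0 Z=0
after  5: x0=0x15 x1=0x63 x2=0xc1 x3=0x17 x4=0xd6 x5=0x10  N=0 Z=0
after  6: x0=0x15 x1=0x63 x2=0xc1 x3=0xb4 x4=0xd6 x5=0x10  N=1 Z=0
after  7: x0=0x15 x1=0x10 x2=0xc1 x3=0xb4 x4=0xd6 x5=0x10  N=0 Z=0
after  8: x0=0x15 x1=0x10 x2=0xc1 x3=0xb4 x4=0x75 x5=0x10  N=0 Z=0
after  9: x0=0x10 x1=0x10 x2=0xc1 x3=0xb4 x4=0x75 x5=0x10  N=0 Z=0
-- IRQ taken; context saved, return-PC = 10 --
mismatch: x3: reported 0xbc vs actual 0xb4

BAD = x3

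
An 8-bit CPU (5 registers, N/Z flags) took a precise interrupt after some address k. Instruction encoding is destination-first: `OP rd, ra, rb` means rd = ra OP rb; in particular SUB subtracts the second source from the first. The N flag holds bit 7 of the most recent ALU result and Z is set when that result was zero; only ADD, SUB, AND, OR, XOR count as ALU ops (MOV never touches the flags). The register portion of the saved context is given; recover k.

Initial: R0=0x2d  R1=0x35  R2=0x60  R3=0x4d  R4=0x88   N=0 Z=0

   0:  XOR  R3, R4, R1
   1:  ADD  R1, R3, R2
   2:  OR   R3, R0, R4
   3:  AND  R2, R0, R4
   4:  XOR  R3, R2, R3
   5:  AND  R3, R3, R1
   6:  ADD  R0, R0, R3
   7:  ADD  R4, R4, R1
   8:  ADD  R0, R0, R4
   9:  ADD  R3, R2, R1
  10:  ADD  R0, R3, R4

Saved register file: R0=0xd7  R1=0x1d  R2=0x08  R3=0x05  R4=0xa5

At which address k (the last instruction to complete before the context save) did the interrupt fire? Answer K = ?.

K = 8

after  0: R0=0x2d R1=0x35 R2=0x60 R3=0xbd R4=0x88  N=1 Z=0
after  1: R0=0x2d R1=0x1d R2=0x60 R3=0xbd R4=0x88  N=0 Z=0
after  2: R0=0x2d R1=0x1d R2=0x60 R3=0xad R4=0x88  N=1 Z=0
after  3: R0=0x2d R1=0x1d R2=0x08 R3=0xad R4=0x88  N=0 Z=0
after  4: R0=0x2d R1=0x1d R2=0x08 R3=0xa5 R4=0x88  N=1 Z=0
after  5: R0=0x2d R1=0x1d R2=0x08 R3=0x05 R4=0x88  N=0 Z=0
after  6: R0=0x32 R1=0x1d R2=0x08 R3=0x05 R4=0x88  N=0 Z=0
after  7: R0=0x32 R1=0x1d R2=0x08 R3=0x05 R4=0xa5  N=1 Z=0
after  8: R0=0xd7 R1=0x1d R2=0x08 R3=0x05 R4=0xa5  N=1 Z=0
-- IRQ taken; context saved, return-PC = 9 --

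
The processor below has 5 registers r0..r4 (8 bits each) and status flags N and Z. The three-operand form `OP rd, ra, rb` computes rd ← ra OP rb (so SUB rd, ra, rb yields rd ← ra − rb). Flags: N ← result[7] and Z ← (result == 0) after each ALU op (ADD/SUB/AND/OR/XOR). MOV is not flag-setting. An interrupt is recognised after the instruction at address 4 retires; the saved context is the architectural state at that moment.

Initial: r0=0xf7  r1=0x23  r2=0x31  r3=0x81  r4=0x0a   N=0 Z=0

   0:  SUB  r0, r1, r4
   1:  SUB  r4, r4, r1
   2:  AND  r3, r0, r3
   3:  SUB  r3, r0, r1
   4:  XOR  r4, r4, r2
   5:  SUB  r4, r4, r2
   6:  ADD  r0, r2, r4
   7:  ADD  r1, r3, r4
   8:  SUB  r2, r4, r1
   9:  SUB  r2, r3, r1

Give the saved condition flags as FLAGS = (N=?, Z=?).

after  0: r0=0x19 r1=0x23 r2=0x31 r3=0x81 r4=0x0a  N=0 Z=0
after  1: r0=0x19 r1=0x23 r2=0x31 r3=0x81 r4=0xe7  N=1 Z=0
after  2: r0=0x19 r1=0x23 r2=0x31 r3=0x01 r4=0xe7  N=0 Z=0
after  3: r0=0x19 r1=0x23 r2=0x31 r3=0xf6 r4=0xe7  N=1 Z=0
after  4: r0=0x19 r1=0x23 r2=0x31 r3=0xf6 r4=0xd6  N=1 Z=0
-- IRQ taken; context saved, return-PC = 5 --

FLAGS = (N=1, Z=0)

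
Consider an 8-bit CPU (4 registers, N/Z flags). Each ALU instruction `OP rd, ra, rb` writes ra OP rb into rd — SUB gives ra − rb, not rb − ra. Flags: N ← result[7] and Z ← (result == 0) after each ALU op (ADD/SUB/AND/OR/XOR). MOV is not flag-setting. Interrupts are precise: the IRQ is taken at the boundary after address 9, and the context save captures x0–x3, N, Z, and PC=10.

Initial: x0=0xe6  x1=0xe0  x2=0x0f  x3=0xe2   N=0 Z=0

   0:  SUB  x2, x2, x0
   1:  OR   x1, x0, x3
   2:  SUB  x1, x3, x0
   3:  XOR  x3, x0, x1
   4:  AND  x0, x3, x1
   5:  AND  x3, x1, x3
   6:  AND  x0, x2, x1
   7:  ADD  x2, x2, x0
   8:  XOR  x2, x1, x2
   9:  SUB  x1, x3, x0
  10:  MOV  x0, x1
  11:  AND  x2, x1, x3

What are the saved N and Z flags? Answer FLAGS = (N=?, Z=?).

FLAGS = (N=1, Z=0)

after  0: x0=0xe6 x1=0xe0 x2=0x29 x3=0xe2  N=0 Z=0
after  1: x0=0xe6 x1=0xe6 x2=0x29 x3=0xe2  N=1 Z=0
after  2: x0=0xe6 x1=0xfc x2=0x29 x3=0xe2  N=1 Z=0
after  3: x0=0xe6 x1=0xfc x2=0x29 x3=0x1a  N=0 Z=0
after  4: x0=0x18 x1=0xfc x2=0x29 x3=0x1a  N=0 Z=0
after  5: x0=0x18 x1=0xfc x2=0x29 x3=0x18  N=0 Z=0
after  6: x0=0x28 x1=0xfc x2=0x29 x3=0x18  N=0 Z=0
after  7: x0=0x28 x1=0xfc x2=0x51 x3=0x18  N=0 Z=0
after  8: x0=0x28 x1=0xfc x2=0xad x3=0x18  N=1 Z=0
after  9: x0=0x28 x1=0xf0 x2=0xad x3=0x18  N=1 Z=0
-- IRQ taken; context saved, return-PC = 10 --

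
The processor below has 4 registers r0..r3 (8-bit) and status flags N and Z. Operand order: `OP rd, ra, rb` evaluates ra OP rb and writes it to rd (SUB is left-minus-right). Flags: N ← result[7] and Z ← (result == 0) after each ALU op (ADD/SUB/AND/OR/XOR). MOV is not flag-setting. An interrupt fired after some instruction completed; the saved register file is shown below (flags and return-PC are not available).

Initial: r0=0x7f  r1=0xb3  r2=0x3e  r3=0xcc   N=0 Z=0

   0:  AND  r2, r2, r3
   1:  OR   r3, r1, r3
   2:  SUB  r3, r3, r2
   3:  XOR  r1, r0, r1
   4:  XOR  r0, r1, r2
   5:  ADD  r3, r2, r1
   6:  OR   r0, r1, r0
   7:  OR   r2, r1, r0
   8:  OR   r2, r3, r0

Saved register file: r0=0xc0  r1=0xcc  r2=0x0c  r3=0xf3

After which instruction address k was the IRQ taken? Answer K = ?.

K = 4

after  0: r0=0x7f r1=0xb3 r2=0x0c r3=0xcc  N=0 Z=0
after  1: r0=0x7f r1=0xb3 r2=0x0c r3=0xff  N=1 Z=0
after  2: r0=0x7f r1=0xb3 r2=0x0c r3=0xf3  N=1 Z=0
after  3: r0=0x7f r1=0xcc r2=0x0c r3=0xf3  N=1 Z=0
after  4: r0=0xc0 r1=0xcc r2=0x0c r3=0xf3  N=1 Z=0
-- IRQ taken; context saved, return-PC = 5 --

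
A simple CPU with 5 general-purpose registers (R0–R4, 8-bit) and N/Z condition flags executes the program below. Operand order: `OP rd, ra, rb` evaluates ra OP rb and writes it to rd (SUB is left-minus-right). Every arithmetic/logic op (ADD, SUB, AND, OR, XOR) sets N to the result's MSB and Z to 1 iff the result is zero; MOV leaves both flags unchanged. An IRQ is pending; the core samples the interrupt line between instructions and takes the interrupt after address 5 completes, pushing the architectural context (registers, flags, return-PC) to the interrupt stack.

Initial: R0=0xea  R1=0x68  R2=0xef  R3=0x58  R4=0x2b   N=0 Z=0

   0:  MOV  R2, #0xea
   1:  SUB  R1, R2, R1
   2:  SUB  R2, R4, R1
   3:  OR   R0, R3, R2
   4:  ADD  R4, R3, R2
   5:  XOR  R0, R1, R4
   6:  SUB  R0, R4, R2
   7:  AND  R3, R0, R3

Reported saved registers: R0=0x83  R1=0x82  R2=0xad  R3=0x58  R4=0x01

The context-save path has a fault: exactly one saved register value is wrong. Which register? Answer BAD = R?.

BAD = R2

after  0: R0=0xea R1=0x68 R2=0xea R3=0x58 R4=0x2b  N=0 Z=0
after  1: R0=0xea R1=0x82 R2=0xea R3=0x58 R4=0x2b  N=1 Z=0
after  2: R0=0xea R1=0x82 R2=0xa9 R3=0x58 R4=0x2b  N=1 Z=0
after  3: R0=0xf9 R1=0x82 R2=0xa9 R3=0x58 R4=0x2b  N=1 Z=0
after  4: R0=0xf9 R1=0x82 R2=0xa9 R3=0x58 R4=0x01  N=0 Z=0
after  5: R0=0x83 R1=0x82 R2=0xa9 R3=0x58 R4=0x01  N=1 Z=0
-- IRQ taken; context saved, return-PC = 6 --
mismatch: R2: reported 0xad vs actual 0xa9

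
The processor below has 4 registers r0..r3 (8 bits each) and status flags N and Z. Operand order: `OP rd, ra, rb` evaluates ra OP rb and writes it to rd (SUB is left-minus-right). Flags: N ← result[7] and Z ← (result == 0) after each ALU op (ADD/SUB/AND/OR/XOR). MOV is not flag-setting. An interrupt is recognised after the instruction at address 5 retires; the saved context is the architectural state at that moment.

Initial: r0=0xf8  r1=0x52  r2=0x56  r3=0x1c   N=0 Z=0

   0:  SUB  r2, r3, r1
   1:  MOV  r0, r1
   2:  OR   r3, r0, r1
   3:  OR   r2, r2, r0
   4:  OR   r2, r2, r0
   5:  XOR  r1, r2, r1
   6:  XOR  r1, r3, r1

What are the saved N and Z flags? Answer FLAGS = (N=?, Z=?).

FLAGS = (N=1, Z=0)

after  0: r0=0xf8 r1=0x52 r2=0xca r3=0x1c  N=1 Z=0
after  1: r0=0x52 r1=0x52 r2=0xca r3=0x1c  N=1 Z=0
after  2: r0=0x52 r1=0x52 r2=0xca r3=0x52  N=0 Z=0
after  3: r0=0x52 r1=0x52 r2=0xda r3=0x52  N=1 Z=0
after  4: r0=0x52 r1=0x52 r2=0xda r3=0x52  N=1 Z=0
after  5: r0=0x52 r1=0x88 r2=0xda r3=0x52  N=1 Z=0
-- IRQ taken; context saved, return-PC = 6 --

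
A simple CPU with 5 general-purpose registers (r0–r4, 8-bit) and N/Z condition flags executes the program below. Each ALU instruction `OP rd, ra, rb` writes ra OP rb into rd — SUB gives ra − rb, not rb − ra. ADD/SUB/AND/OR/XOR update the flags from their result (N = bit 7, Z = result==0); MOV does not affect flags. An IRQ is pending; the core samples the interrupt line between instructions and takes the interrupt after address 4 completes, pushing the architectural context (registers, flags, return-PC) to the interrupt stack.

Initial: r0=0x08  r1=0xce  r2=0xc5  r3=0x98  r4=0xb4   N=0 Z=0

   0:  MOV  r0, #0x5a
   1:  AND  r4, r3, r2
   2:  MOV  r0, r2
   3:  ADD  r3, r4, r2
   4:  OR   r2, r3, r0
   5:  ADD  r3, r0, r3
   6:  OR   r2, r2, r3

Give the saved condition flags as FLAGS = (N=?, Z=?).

after  0: r0=0x5a r1=0xce r2=0xc5 r3=0x98 r4=0xb4  N=0 Z=0
after  1: r0=0x5a r1=0xce r2=0xc5 r3=0x98 r4=0x80  N=1 Z=0
after  2: r0=0xc5 r1=0xce r2=0xc5 r3=0x98 r4=0x80  N=1 Z=0
after  3: r0=0xc5 r1=0xce r2=0xc5 r3=0x45 r4=0x80  N=0 Z=0
after  4: r0=0xc5 r1=0xce r2=0xc5 r3=0x45 r4=0x80  N=1 Z=0
-- IRQ taken; context saved, return-PC = 5 --

FLAGS = (N=1, Z=0)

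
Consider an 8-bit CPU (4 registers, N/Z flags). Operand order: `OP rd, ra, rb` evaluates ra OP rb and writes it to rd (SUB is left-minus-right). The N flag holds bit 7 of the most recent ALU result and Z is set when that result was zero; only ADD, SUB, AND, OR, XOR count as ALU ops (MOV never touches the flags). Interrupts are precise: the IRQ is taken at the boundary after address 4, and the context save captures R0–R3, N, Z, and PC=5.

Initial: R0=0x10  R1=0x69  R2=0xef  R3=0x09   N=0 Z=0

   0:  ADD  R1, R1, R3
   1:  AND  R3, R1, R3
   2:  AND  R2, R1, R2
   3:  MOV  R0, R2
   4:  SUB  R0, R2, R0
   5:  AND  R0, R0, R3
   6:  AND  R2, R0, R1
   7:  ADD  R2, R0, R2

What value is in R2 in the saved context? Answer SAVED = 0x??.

SAVED = 0x62

after  0: R0=0x10 R1=0x72 R2=0xef R3=0x09  N=0 Z=0
after  1: R0=0x10 R1=0x72 R2=0xef R3=0x00  N=0 Z=1
after  2: R0=0x10 R1=0x72 R2=0x62 R3=0x00  N=0 Z=0
after  3: R0=0x62 R1=0x72 R2=0x62 R3=0x00  N=0 Z=0
after  4: R0=0x00 R1=0x72 R2=0x62 R3=0x00  N=0 Z=1
-- IRQ taken; context saved, return-PC = 5 --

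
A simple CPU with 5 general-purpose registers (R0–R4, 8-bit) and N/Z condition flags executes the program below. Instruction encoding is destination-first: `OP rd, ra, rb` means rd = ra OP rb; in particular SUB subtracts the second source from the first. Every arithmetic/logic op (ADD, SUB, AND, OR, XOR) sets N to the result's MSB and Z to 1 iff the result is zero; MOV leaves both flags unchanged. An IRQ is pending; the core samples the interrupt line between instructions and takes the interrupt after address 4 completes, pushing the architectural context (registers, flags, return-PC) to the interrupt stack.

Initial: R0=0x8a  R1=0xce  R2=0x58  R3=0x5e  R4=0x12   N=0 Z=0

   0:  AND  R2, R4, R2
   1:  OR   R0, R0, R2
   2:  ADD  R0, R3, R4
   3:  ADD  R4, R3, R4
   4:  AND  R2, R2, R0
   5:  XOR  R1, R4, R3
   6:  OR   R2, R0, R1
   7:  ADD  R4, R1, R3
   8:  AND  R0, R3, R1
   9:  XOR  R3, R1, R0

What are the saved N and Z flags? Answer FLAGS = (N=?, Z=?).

FLAGS = (N=0, Z=0)

after  0: R0=0x8a R1=0xce R2=0x10 R3=0x5e R4=0x12  N=0 Z=0
after  1: R0=0x9a R1=0xce R2=0x10 R3=0x5e R4=0x12  N=1 Z=0
after  2: R0=0x70 R1=0xce R2=0x10 R3=0x5e R4=0x12  N=0 Z=0
after  3: R0=0x70 R1=0xce R2=0x10 R3=0x5e R4=0x70  N=0 Z=0
after  4: R0=0x70 R1=0xce R2=0x10 R3=0x5e R4=0x70  N=0 Z=0
-- IRQ taken; context saved, return-PC = 5 --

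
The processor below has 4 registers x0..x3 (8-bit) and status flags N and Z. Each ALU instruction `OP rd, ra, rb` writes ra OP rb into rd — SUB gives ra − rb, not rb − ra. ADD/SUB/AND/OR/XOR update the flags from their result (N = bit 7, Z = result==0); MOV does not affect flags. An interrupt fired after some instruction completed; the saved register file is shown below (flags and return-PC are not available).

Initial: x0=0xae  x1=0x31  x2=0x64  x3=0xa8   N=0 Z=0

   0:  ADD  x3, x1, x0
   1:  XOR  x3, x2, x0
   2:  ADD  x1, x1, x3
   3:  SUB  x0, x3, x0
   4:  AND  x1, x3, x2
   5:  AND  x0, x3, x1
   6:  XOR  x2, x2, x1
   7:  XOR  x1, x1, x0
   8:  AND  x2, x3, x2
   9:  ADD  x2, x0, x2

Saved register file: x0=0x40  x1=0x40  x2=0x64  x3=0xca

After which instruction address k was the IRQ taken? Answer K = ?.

after  0: x0=0xae x1=0x31 x2=0x64 x3=0xdf  N=1 Z=0
after  1: x0=0xae x1=0x31 x2=0x64 x3=0xca  N=1 Z=0
after  2: x0=0xae x1=0xfb x2=0x64 x3=0xca  N=1 Z=0
after  3: x0=0x1c x1=0xfb x2=0x64 x3=0xca  N=0 Z=0
after  4: x0=0x1c x1=0x40 x2=0x64 x3=0xca  N=0 Z=0
after  5: x0=0x40 x1=0x40 x2=0x64 x3=0xca  N=0 Z=0
-- IRQ taken; context saved, return-PC = 6 --

K = 5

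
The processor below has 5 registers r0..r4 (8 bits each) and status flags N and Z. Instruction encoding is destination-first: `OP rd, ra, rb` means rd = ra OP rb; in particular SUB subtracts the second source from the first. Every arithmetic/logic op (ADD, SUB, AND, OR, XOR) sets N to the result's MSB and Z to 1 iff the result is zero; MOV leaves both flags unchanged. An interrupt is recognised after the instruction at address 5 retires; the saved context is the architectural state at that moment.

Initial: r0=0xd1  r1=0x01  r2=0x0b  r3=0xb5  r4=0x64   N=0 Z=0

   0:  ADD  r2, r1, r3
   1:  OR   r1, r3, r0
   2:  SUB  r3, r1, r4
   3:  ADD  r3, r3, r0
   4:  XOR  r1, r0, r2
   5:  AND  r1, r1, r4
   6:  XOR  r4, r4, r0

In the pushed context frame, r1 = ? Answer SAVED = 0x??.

SAVED = 0x64

after  0: r0=0xd1 r1=0x01 r2=0xb6 r3=0xb5 r4=0x64  N=1 Z=0
after  1: r0=0xd1 r1=0xf5 r2=0xb6 r3=0xb5 r4=0x64  N=1 Z=0
after  2: r0=0xd1 r1=0xf5 r2=0xb6 r3=0x91 r4=0x64  N=1 Z=0
after  3: r0=0xd1 r1=0xf5 r2=0xb6 r3=0x62 r4=0x64  N=0 Z=0
after  4: r0=0xd1 r1=0x67 r2=0xb6 r3=0x62 r4=0x64  N=0 Z=0
after  5: r0=0xd1 r1=0x64 r2=0xb6 r3=0x62 r4=0x64  N=0 Z=0
-- IRQ taken; context saved, return-PC = 6 --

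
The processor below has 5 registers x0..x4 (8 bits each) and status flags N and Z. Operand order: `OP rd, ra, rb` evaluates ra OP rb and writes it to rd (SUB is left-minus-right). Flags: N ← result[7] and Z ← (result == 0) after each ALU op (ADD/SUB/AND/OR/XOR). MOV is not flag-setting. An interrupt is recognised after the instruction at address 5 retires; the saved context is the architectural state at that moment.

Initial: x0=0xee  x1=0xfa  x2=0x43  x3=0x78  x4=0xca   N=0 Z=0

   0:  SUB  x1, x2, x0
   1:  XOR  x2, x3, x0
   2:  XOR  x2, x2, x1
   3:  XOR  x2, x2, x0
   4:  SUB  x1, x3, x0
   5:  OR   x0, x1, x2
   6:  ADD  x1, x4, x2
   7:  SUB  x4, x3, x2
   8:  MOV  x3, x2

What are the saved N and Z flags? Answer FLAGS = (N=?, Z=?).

after  0: x0=0xee x1=0x55 x2=0x43 x3=0x78 x4=0xca  N=0 Z=0
after  1: x0=0xee x1=0x55 x2=0x96 x3=0x78 x4=0xca  N=1 Z=0
after  2: x0=0xee x1=0x55 x2=0xc3 x3=0x78 x4=0xca  N=1 Z=0
after  3: x0=0xee x1=0x55 x2=0x2d x3=0x78 x4=0xca  N=0 Z=0
after  4: x0=0xee x1=0x8a x2=0x2d x3=0x78 x4=0xca  N=1 Z=0
after  5: x0=0xaf x1=0x8a x2=0x2d x3=0x78 x4=0xca  N=1 Z=0
-- IRQ taken; context saved, return-PC = 6 --

FLAGS = (N=1, Z=0)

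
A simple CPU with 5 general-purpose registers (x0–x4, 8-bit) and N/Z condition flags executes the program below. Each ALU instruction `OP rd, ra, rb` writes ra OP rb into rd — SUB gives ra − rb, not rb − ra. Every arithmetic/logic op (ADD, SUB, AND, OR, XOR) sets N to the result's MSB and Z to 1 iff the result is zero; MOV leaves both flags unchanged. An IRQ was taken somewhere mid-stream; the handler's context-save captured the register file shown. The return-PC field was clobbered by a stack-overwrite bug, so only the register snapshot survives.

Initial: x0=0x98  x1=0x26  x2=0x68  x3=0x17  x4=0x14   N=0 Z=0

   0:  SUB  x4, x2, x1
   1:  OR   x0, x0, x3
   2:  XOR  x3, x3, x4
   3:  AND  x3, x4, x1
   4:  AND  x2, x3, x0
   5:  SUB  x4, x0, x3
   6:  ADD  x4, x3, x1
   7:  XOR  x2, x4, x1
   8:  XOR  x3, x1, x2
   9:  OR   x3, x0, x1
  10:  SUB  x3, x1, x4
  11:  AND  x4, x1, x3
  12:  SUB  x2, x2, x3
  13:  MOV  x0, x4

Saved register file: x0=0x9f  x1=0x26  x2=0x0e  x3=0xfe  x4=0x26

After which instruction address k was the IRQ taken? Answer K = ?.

after  0: x0=0x98 x1=0x26 x2=0x68 x3=0x17 x4=0x42  N=0 Z=0
after  1: x0=0x9f x1=0x26 x2=0x68 x3=0x17 x4=0x42  N=1 Z=0
after  2: x0=0x9f x1=0x26 x2=0x68 x3=0x55 x4=0x42  N=0 Z=0
after  3: x0=0x9f x1=0x26 x2=0x68 x3=0x02 x4=0x42  N=0 Z=0
after  4: x0=0x9f x1=0x26 x2=0x02 x3=0x02 x4=0x42  N=0 Z=0
after  5: x0=0x9f x1=0x26 x2=0x02 x3=0x02 x4=0x9d  N=1 Z=0
after  6: x0=0x9f x1=0x26 x2=0x02 x3=0x02 x4=0x28  N=0 Z=0
after  7: x0=0x9f x1=0x26 x2=0x0e x3=0x02 x4=0x28  N=0 Z=0
after  8: x0=0x9f x1=0x26 x2=0x0e x3=0x28 x4=0x28  N=0 Z=0
after  9: x0=0x9f x1=0x26 x2=0x0e x3=0xbf x4=0x28  N=1 Z=0
after 10: x0=0x9f x1=0x26 x2=0x0e x3=0xfe x4=0x28  N=1 Z=0
after 11: x0=0x9f x1=0x26 x2=0x0e x3=0xfe x4=0x26  N=0 Z=0
-- IRQ taken; context saved, return-PC = 12 --

K = 11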